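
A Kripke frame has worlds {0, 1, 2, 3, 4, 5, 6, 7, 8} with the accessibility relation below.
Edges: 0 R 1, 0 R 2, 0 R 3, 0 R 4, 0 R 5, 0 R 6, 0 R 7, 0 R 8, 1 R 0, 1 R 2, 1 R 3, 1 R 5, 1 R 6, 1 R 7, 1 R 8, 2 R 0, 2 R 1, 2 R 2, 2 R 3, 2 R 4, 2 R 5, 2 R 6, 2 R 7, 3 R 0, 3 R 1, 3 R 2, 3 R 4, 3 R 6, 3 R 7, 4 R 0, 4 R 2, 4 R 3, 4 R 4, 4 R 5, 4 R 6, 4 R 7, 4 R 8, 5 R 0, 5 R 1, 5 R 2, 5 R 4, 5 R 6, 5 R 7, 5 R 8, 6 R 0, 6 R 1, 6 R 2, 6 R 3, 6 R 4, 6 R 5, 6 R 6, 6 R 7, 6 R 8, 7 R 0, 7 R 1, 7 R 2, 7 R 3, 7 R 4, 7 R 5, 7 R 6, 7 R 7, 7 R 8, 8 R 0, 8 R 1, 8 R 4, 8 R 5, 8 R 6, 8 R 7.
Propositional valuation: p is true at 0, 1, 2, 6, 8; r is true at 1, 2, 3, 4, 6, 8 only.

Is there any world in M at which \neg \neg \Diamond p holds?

Let φ = \neg \neg \Diamond p. Evaluate φ at each world:
  0 (successors {1, 2, 3, 4, 5, 6, 7, 8}): φ is true.
  1 (successors {0, 2, 3, 5, 6, 7, 8}): φ is true.
  2 (successors {0, 1, 2, 3, 4, 5, 6, 7}): φ is true.
  3 (successors {0, 1, 2, 4, 6, 7}): φ is true.
  4 (successors {0, 2, 3, 4, 5, 6, 7, 8}): φ is true.
  5 (successors {0, 1, 2, 4, 6, 7, 8}): φ is true.
  6 (successors {0, 1, 2, 3, 4, 5, 6, 7, 8}): φ is true.
  7 (successors {0, 1, 2, 3, 4, 5, 6, 7, 8}): φ is true.
  8 (successors {0, 1, 4, 5, 6, 7}): φ is true.
Detail at 0 (witness):
  At 0: \neg \Diamond p is false, so \neg \neg \Diamond p is true.
    At 0: \Diamond p is true, so \neg \Diamond p is false.
      At 0: \Diamond p requires p at some successor in {1, 2, 3, 4, 5, 6, 7, 8}.
        p holds at 1, so \Diamond p is true at 0.

Yes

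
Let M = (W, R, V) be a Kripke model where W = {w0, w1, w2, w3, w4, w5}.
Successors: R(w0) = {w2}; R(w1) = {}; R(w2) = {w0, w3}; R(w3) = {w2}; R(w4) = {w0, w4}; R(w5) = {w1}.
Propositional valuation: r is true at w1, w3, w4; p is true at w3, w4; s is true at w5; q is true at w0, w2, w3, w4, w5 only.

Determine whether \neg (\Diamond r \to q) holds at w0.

No

At w0: \Diamond r \to q is true, so \neg (\Diamond r \to q) is false.
  At w0: \Diamond r is false, q is true, so \Diamond r \to q is true.
    At w0: \Diamond r requires r at some successor in {w2}.
      At w2: r is false.
    So \Diamond r is false at w0.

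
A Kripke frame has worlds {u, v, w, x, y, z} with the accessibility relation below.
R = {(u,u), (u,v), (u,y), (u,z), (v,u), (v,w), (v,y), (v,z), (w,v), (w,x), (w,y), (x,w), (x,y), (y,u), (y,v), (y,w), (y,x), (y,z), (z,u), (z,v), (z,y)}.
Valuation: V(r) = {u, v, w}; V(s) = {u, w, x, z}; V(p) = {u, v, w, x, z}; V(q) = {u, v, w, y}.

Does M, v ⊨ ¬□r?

Yes

At v: □r is false, so ¬□r is true.
  At v: □r requires r at every successor {u, w, y, z}.
    r fails at y, so □r is false at v.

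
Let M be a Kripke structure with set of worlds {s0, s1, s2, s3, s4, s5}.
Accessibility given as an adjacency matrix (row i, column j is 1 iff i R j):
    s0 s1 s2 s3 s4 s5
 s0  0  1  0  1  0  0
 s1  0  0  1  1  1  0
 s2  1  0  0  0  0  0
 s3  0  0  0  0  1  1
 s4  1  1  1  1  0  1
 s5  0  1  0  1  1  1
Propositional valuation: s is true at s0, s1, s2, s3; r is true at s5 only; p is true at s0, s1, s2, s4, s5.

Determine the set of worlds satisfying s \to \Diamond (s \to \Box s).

Recall that \Box ψ holds at a world iff ψ holds at every accessible world, and \Diamond ψ holds iff ψ holds at some accessible world.
Let φ = s \to \Diamond (s \to \Box s). Evaluate φ at each world:
  s0 (successors {s1, s3}): φ is false.
  s1 (successors {s2, s3, s4}): φ is true.
  s2 (successors {s0}): φ is true.
  s3 (successors {s4, s5}): φ is true.
  s4 (successors {s0, s1, s2, s3, s5}): φ is true.
  s5 (successors {s1, s3, s4, s5}): φ is true.
For instance, at s1:
  At s1: s is true, \Diamond (s \to \Box s) is true, so s \to \Diamond (s \to \Box s) is true.
    At s1: \Diamond (s \to \Box s) requires s \to \Box s at some successor in {s2, s3, s4}.
      s \to \Box s holds at s2, so \Diamond (s \to \Box s) is true at s1.
Satisfying worlds: {s1, s2, s3, s4, s5}

s1, s2, s3, s4, s5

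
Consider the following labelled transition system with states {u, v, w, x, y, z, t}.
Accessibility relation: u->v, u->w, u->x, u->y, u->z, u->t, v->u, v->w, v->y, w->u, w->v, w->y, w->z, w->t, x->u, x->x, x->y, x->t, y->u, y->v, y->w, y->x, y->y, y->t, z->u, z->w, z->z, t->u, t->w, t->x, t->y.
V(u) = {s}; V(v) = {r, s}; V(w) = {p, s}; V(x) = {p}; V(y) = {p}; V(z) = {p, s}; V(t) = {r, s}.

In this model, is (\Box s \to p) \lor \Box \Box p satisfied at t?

Recall that \Box ψ holds at a world iff ψ holds at every accessible world, and \Diamond ψ holds iff ψ holds at some accessible world.
At t: \Box s \to p is true, \Box \Box p is false, so (\Box s \to p) \lor \Box \Box p is true.
  At t: \Box s is false, p is false, so \Box s \to p is true.
    At t: \Box s requires s at every successor {u, w, x, y}.
      s fails at x, so \Box s is false at t.
  At t: \Box \Box p requires \Box p at every successor {u, w, x, y}.
    \Box p fails at u, so \Box \Box p is false at t.
      At u: \Box p requires p at every successor {v, w, x, y, z, t}.
        p fails at v, so \Box p is false at u.

Yes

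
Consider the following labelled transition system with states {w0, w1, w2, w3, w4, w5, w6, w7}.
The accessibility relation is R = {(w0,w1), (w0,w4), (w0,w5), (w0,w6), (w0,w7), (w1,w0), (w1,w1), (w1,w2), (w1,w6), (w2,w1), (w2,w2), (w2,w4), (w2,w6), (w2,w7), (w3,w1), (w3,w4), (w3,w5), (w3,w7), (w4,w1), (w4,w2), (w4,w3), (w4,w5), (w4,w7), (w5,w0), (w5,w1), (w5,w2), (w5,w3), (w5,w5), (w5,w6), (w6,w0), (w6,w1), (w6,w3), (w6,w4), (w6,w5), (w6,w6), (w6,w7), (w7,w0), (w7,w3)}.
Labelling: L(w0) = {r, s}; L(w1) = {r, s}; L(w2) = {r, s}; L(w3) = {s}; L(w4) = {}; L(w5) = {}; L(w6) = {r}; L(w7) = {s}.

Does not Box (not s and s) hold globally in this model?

Let φ = not Box (not s and s). Evaluate φ at each world:
  w0 (successors {w1, w4, w5, w6, w7}): φ is true.
  w1 (successors {w0, w1, w2, w6}): φ is true.
  w2 (successors {w1, w2, w4, w6, w7}): φ is true.
  w3 (successors {w1, w4, w5, w7}): φ is true.
  w4 (successors {w1, w2, w3, w5, w7}): φ is true.
  w5 (successors {w0, w1, w2, w3, w5, w6}): φ is true.
  w6 (successors {w0, w1, w3, w4, w5, w6, w7}): φ is true.
  w7 (successors {w0, w3}): φ is true.
For instance, at w0:
  At w0: Box (not s and s) is false, so not Box (not s and s) is true.
    At w0: Box (not s and s) requires not s and s at every successor {w1, w4, w5, w6, w7}.
      not s and s fails at w1, so Box (not s and s) is false at w0.

Yes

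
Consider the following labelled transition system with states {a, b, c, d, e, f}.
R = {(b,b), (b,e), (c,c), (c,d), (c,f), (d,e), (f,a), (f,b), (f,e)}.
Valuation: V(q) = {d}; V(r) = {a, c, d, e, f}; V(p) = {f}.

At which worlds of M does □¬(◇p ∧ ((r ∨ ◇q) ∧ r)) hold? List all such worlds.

Let φ = □¬(◇p ∧ ((r ∨ ◇q) ∧ r)). Evaluate φ at each world:
  a (successors ∅): φ is true.
  b (successors {b, e}): φ is true.
  c (successors {c, d, f}): φ is false.
  d (successors {e}): φ is true.
  e (successors ∅): φ is true.
  f (successors {a, b, e}): φ is true.
For instance, at d:
  At d: □¬(◇p ∧ ((r ∨ ◇q) ∧ r)) requires ¬(◇p ∧ ((r ∨ ◇q) ∧ r)) at every successor {e}.
      At e: ◇p ∧ ((r ∨ ◇q) ∧ r) is false, so ¬(◇p ∧ ((r ∨ ◇q) ∧ r)) is true.
  So □¬(◇p ∧ ((r ∨ ◇q) ∧ r)) is true at d.
Satisfying worlds: {a, b, d, e, f}

a, b, d, e, f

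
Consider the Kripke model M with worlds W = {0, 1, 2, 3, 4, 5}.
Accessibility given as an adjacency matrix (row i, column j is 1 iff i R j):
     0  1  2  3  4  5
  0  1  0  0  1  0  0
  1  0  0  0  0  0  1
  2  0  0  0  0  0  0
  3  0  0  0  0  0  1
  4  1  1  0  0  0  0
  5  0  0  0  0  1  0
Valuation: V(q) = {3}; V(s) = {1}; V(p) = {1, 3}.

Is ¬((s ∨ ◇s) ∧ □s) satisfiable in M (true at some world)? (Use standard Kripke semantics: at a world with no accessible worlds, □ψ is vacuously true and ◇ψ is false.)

Yes

Let φ = ¬((s ∨ ◇s) ∧ □s). Evaluate φ at each world:
  0 (successors {0, 3}): φ is true.
  1 (successors {5}): φ is true.
  2 (successors ∅): φ is true.
  3 (successors {5}): φ is true.
  4 (successors {0, 1}): φ is true.
  5 (successors {4}): φ is true.
Detail at 0 (witness):
  At 0: (s ∨ ◇s) ∧ □s is false, so ¬((s ∨ ◇s) ∧ □s) is true.
    At 0: s ∨ ◇s is false, □s is false, so (s ∨ ◇s) ∧ □s is false.
      At 0: s is false, ◇s is false, so s ∨ ◇s is false.
      At 0: □s requires s at every successor {0, 3}.
        s fails at 0, so □s is false at 0.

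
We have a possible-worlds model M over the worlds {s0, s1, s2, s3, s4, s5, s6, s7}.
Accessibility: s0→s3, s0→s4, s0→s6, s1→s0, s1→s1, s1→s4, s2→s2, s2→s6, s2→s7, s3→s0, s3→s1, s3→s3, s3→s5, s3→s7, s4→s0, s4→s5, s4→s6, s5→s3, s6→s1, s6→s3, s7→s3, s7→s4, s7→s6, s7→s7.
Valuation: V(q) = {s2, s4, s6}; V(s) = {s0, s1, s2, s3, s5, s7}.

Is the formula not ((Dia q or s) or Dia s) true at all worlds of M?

No

Recall that Dia ψ holds at a world iff ψ holds at some accessible world.
Let φ = not ((Dia q or s) or Dia s). Evaluate φ at each world:
  s0 (successors {s3, s4, s6}): φ is false.
  s1 (successors {s0, s1, s4}): φ is false.
  s2 (successors {s2, s6, s7}): φ is false.
  s3 (successors {s0, s1, s3, s5, s7}): φ is false.
  s4 (successors {s0, s5, s6}): φ is false.
  s5 (successors {s3}): φ is false.
  s6 (successors {s1, s3}): φ is false.
  s7 (successors {s3, s4, s6, s7}): φ is false.
Detail at s0 (counterexample):
  At s0: (Dia q or s) or Dia s is true, so not ((Dia q or s) or Dia s) is false.
    At s0: Dia q or s is true, Dia s is true, so (Dia q or s) or Dia s is true.
      At s0: Dia q is true, s is true, so Dia q or s is true.
      At s0: Dia s requires s at some successor in {s3, s4, s6}.
        s holds at s3, so Dia s is true at s0.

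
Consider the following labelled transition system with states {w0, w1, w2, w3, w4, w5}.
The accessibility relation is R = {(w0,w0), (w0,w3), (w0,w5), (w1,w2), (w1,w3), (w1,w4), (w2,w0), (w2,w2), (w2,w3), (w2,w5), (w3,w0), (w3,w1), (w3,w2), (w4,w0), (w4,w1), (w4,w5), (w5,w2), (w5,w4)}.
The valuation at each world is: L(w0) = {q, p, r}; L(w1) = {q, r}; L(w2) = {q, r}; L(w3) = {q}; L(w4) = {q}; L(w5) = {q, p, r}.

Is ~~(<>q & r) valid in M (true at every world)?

No

Recall that <>ψ holds at a world iff ψ holds at some accessible world.
Let φ = ~~(<>q & r). Evaluate φ at each world:
  w0 (successors {w0, w3, w5}): φ is true.
  w1 (successors {w2, w3, w4}): φ is true.
  w2 (successors {w0, w2, w3, w5}): φ is true.
  w3 (successors {w0, w1, w2}): φ is false.
  w4 (successors {w0, w1, w5}): φ is false.
  w5 (successors {w2, w4}): φ is true.
Detail at w3 (counterexample):
  At w3: ~(<>q & r) is true, so ~~(<>q & r) is false.
    At w3: <>q & r is false, so ~(<>q & r) is true.
      At w3: <>q is true, r is false, so <>q & r is false.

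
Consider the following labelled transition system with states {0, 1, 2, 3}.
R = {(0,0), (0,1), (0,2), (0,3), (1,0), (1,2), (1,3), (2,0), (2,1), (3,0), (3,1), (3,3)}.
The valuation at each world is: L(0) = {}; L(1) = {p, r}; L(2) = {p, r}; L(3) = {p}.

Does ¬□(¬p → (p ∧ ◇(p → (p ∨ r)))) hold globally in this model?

Yes

Recall that □ψ holds at a world iff ψ holds at every accessible world, and ◇ψ holds iff ψ holds at some accessible world.
Let φ = ¬□(¬p → (p ∧ ◇(p → (p ∨ r)))). Evaluate φ at each world:
  0 (successors {0, 1, 2, 3}): φ is true.
  1 (successors {0, 2, 3}): φ is true.
  2 (successors {0, 1}): φ is true.
  3 (successors {0, 1, 3}): φ is true.
For instance, at 3:
  At 3: □(¬p → (p ∧ ◇(p → (p ∨ r)))) is false, so ¬□(¬p → (p ∧ ◇(p → (p ∨ r)))) is true.
    At 3: □(¬p → (p ∧ ◇(p → (p ∨ r)))) requires ¬p → (p ∧ ◇(p → (p ∨ r))) at every successor {0, 1, 3}.
      ¬p → (p ∧ ◇(p → (p ∨ r))) fails at 0, so □(¬p → (p ∧ ◇(p → (p ∨ r)))) is false at 3.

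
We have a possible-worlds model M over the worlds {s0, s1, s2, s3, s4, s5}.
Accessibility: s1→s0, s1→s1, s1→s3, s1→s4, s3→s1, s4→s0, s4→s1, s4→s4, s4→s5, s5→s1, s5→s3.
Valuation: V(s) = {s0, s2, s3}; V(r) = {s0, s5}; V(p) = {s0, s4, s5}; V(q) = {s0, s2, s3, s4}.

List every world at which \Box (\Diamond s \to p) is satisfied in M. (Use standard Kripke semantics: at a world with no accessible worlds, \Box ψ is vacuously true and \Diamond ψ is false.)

s0, s2

Recall that \Box ψ holds at a world iff ψ holds at every accessible world, and \Diamond ψ holds iff ψ holds at some accessible world.
Let φ = \Box (\Diamond s \to p). Evaluate φ at each world:
  s0 (successors ∅): φ is true.
  s1 (successors {s0, s1, s3, s4}): φ is false.
  s2 (successors ∅): φ is true.
  s3 (successors {s1}): φ is false.
  s4 (successors {s0, s1, s4, s5}): φ is false.
  s5 (successors {s1, s3}): φ is false.
For instance, at s3:
  At s3: \Box (\Diamond s \to p) requires \Diamond s \to p at every successor {s1}.
    \Diamond s \to p fails at s1, so \Box (\Diamond s \to p) is false at s3.
      At s1: \Diamond s is true, p is false, so \Diamond s \to p is false.
Satisfying worlds: {s0, s2}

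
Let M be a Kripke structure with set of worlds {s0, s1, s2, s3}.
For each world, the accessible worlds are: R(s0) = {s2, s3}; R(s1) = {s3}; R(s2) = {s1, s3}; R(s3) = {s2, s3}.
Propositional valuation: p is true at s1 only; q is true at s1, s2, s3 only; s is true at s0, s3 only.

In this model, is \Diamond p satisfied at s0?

At s0: \Diamond p requires p at some successor in {s2, s3}.
  At s2: p is false.
  At s3: p is false.
So \Diamond p is false at s0.

No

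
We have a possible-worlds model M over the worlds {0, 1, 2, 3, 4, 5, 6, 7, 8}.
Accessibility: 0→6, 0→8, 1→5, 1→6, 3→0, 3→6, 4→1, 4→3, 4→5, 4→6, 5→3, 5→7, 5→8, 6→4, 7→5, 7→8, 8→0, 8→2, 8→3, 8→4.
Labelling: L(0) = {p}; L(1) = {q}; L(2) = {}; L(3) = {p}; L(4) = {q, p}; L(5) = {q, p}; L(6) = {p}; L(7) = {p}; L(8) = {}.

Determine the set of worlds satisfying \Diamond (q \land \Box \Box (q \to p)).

Let φ = \Diamond (q \land \Box \Box (q \to p)). Evaluate φ at each world:
  0 (successors {6, 8}): φ is false.
  1 (successors {5, 6}): φ is true.
  2 (successors ∅): φ is false.
  3 (successors {0, 6}): φ is false.
  4 (successors {1, 3, 5, 6}): φ is true.
  5 (successors {3, 7, 8}): φ is false.
  6 (successors {4}): φ is true.
  7 (successors {5, 8}): φ is true.
  8 (successors {0, 2, 3, 4}): φ is true.
For instance, at 1:
  At 1: \Diamond (q \land \Box \Box (q \to p)) requires q \land \Box \Box (q \to p) at some successor in {5, 6}.
    q \land \Box \Box (q \to p) holds at 5, so \Diamond (q \land \Box \Box (q \to p)) is true at 1.
      At 5: q is true, \Box \Box (q \to p) is true, so q \land \Box \Box (q \to p) is true.
Satisfying worlds: {1, 4, 6, 7, 8}

1, 4, 6, 7, 8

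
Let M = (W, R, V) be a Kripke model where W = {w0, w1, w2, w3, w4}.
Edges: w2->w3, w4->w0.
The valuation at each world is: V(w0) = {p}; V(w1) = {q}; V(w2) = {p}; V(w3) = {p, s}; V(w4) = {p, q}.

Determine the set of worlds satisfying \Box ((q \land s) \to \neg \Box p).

Let φ = \Box ((q \land s) \to \neg \Box p). Evaluate φ at each world:
  w0 (successors ∅): φ is true.
  w1 (successors ∅): φ is true.
  w2 (successors {w3}): φ is true.
  w3 (successors ∅): φ is true.
  w4 (successors {w0}): φ is true.
For instance, at w2:
  At w2: \Box ((q \land s) \to \neg \Box p) requires (q \land s) \to \neg \Box p at every successor {w3}.
      At w3: q \land s is false, \neg \Box p is false, so (q \land s) \to \neg \Box p is true.
  So \Box ((q \land s) \to \neg \Box p) is true at w2.
Satisfying worlds: {w0, w1, w2, w3, w4}

w0, w1, w2, w3, w4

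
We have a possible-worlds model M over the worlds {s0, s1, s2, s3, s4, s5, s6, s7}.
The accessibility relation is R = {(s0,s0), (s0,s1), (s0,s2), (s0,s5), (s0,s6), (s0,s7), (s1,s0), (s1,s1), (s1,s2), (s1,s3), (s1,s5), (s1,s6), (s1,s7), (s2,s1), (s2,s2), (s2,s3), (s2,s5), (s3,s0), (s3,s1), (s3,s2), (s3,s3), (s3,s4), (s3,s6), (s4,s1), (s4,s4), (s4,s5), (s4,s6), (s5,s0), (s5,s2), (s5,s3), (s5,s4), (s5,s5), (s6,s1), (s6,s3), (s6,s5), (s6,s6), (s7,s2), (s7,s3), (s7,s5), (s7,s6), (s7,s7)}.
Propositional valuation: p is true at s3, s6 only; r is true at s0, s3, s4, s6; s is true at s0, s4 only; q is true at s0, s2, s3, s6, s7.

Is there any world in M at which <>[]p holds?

No

Let φ = <>[]p. Evaluate φ at each world:
  s0 (successors {s0, s1, s2, s5, s6, s7}): φ is false.
  s1 (successors {s0, s1, s2, s3, s5, s6, s7}): φ is false.
  s2 (successors {s1, s2, s3, s5}): φ is false.
  s3 (successors {s0, s1, s2, s3, s4, s6}): φ is false.
  s4 (successors {s1, s4, s5, s6}): φ is false.
  s5 (successors {s0, s2, s3, s4, s5}): φ is false.
  s6 (successors {s1, s3, s5, s6}): φ is false.
  s7 (successors {s2, s3, s5, s6, s7}): φ is false.
For instance, at s0:
  At s0: <>[]p requires []p at some successor in {s0, s1, s2, s5, s6, s7}.
    At s0: []p is false.
    At s1: []p is false.
    At s2: []p is false.
    At s5: []p is false.
    At s6: []p is false.
    At s7: []p is false.
  So <>[]p is false at s0.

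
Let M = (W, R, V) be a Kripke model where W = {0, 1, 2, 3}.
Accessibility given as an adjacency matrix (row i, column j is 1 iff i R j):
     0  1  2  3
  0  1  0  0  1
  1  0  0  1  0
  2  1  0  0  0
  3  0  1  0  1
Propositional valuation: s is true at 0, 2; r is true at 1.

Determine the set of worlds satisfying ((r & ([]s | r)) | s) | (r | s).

Recall that []ψ holds at a world iff ψ holds at every accessible world, and <>ψ holds iff ψ holds at some accessible world.
Let φ = ((r & ([]s | r)) | s) | (r | s). Evaluate φ at each world:
  0 (successors {0, 3}): φ is true.
  1 (successors {2}): φ is true.
  2 (successors {0}): φ is true.
  3 (successors {1, 3}): φ is false.
For instance, at 2:
  At 2: (r & ([]s | r)) | s is true, r | s is true, so ((r & ([]s | r)) | s) | (r | s) is true.
    At 2: r & ([]s | r) is false, s is true, so (r & ([]s | r)) | s is true.
      At 2: r is false, []s | r is true, so r & ([]s | r) is false.
Satisfying worlds: {0, 1, 2}

0, 1, 2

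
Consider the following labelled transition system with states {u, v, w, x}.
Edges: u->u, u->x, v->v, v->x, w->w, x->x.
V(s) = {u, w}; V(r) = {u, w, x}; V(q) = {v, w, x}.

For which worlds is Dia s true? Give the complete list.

Let φ = Dia s. Evaluate φ at each world:
  u (successors {u, x}): φ is true.
  v (successors {v, x}): φ is false.
  w (successors {w}): φ is true.
  x (successors {x}): φ is false.
For instance, at v:
  At v: Dia s requires s at some successor in {v, x}.
    At v: s is false.
    At x: s is false.
  So Dia s is false at v.
Satisfying worlds: {u, w}

u, w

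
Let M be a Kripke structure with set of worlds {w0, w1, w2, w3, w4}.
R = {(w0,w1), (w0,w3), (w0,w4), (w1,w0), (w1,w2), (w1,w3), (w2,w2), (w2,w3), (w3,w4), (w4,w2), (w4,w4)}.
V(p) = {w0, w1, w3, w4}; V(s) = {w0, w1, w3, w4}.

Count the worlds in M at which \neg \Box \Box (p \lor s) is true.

Let φ = \neg \Box \Box (p \lor s). Evaluate φ at each world:
  w0 (successors {w1, w3, w4}): φ is true.
  w1 (successors {w0, w2, w3}): φ is true.
  w2 (successors {w2, w3}): φ is true.
  w3 (successors {w4}): φ is true.
  w4 (successors {w2, w4}): φ is true.
For instance, at w3:
  At w3: \Box \Box (p \lor s) is false, so \neg \Box \Box (p \lor s) is true.
    At w3: \Box \Box (p \lor s) requires \Box (p \lor s) at every successor {w4}.
      \Box (p \lor s) fails at w4, so \Box \Box (p \lor s) is false at w3.
Satisfying worlds: {w0, w1, w2, w3, w4}

5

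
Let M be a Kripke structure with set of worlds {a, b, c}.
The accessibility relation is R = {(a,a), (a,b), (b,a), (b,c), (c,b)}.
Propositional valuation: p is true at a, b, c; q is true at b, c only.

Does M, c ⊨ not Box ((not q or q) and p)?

No

At c: Box ((not q or q) and p) is true, so not Box ((not q or q) and p) is false.
  At c: Box ((not q or q) and p) requires (not q or q) and p at every successor {b}.
    At b: (not q or q) and p is true.
  So Box ((not q or q) and p) is true at c.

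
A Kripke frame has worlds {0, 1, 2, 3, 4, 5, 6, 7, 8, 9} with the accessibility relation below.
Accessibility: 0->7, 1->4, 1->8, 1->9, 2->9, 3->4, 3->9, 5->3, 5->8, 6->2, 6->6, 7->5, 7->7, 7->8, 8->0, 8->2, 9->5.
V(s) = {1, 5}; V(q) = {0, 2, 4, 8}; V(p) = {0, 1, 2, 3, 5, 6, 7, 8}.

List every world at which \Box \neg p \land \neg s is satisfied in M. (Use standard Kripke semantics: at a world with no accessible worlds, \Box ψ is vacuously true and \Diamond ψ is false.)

2, 3, 4

Recall that \Box ψ holds at a world iff ψ holds at every accessible world, and \Diamond ψ holds iff ψ holds at some accessible world.
Let φ = \Box \neg p \land \neg s. Evaluate φ at each world:
  0 (successors {7}): φ is false.
  1 (successors {4, 8, 9}): φ is false.
  2 (successors {9}): φ is true.
  3 (successors {4, 9}): φ is true.
  4 (successors ∅): φ is true.
  5 (successors {3, 8}): φ is false.
  6 (successors {2, 6}): φ is false.
  7 (successors {5, 7, 8}): φ is false.
  8 (successors {0, 2}): φ is false.
  9 (successors {5}): φ is false.
For instance, at 9:
  At 9: \Box \neg p is false, \neg s is true, so \Box \neg p \land \neg s is false.
    At 9: \Box \neg p requires \neg p at every successor {5}.
      \neg p fails at 5, so \Box \neg p is false at 9.
Satisfying worlds: {2, 3, 4}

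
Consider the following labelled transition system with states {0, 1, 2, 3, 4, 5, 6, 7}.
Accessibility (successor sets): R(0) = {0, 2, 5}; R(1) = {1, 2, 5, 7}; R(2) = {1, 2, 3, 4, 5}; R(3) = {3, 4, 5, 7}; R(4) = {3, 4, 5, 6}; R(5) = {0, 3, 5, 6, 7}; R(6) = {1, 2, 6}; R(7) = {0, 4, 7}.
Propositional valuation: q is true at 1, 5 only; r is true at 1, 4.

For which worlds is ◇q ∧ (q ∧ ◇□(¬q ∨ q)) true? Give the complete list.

1, 5

Let φ = ◇q ∧ (q ∧ ◇□(¬q ∨ q)). Evaluate φ at each world:
  0 (successors {0, 2, 5}): φ is false.
  1 (successors {1, 2, 5, 7}): φ is true.
  2 (successors {1, 2, 3, 4, 5}): φ is false.
  3 (successors {3, 4, 5, 7}): φ is false.
  4 (successors {3, 4, 5, 6}): φ is false.
  5 (successors {0, 3, 5, 6, 7}): φ is true.
  6 (successors {1, 2, 6}): φ is false.
  7 (successors {0, 4, 7}): φ is false.
For instance, at 7:
  At 7: ◇q is false, q ∧ ◇□(¬q ∨ q) is false, so ◇q ∧ (q ∧ ◇□(¬q ∨ q)) is false.
    At 7: ◇q requires q at some successor in {0, 4, 7}.
      At 0: q is false.
      At 4: q is false.
      At 7: q is false.
    So ◇q is false at 7.
    At 7: q is false, ◇□(¬q ∨ q) is true, so q ∧ ◇□(¬q ∨ q) is false.
      At 7: ◇□(¬q ∨ q) requires □(¬q ∨ q) at some successor in {0, 4, 7}.
        □(¬q ∨ q) holds at 0, so ◇□(¬q ∨ q) is true at 7.
Satisfying worlds: {1, 5}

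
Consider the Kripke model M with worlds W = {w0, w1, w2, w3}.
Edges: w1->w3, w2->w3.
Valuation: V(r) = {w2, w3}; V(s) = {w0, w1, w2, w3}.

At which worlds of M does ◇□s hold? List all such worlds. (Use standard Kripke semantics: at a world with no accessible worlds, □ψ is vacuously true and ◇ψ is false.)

w1, w2

Let φ = ◇□s. Evaluate φ at each world:
  w0 (successors ∅): φ is false.
  w1 (successors {w3}): φ is true.
  w2 (successors {w3}): φ is true.
  w3 (successors ∅): φ is false.
For instance, at w2:
  At w2: ◇□s requires □s at some successor in {w3}.
    □s holds at w3, so ◇□s is true at w2.
      At w3: no accessible worlds, so □s holds vacuously.
Satisfying worlds: {w1, w2}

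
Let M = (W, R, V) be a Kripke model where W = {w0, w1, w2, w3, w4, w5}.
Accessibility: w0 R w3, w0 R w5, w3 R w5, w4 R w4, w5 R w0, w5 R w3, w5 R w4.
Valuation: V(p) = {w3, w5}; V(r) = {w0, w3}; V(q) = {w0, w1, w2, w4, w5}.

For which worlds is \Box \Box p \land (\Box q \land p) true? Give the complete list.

Let φ = \Box \Box p \land (\Box q \land p). Evaluate φ at each world:
  w0 (successors {w3, w5}): φ is false.
  w1 (successors ∅): φ is false.
  w2 (successors ∅): φ is false.
  w3 (successors {w5}): φ is false.
  w4 (successors {w4}): φ is false.
  w5 (successors {w0, w3, w4}): φ is false.
For instance, at w4:
  At w4: \Box \Box p is false, \Box q \land p is false, so \Box \Box p \land (\Box q \land p) is false.
    At w4: \Box \Box p requires \Box p at every successor {w4}.
      \Box p fails at w4, so \Box \Box p is false at w4.
    At w4: \Box q is true, p is false, so \Box q \land p is false.
      At w4: \Box q requires q at every successor {w4}.
        At w4: q is true.
      So \Box q is true at w4.
Satisfying worlds: none.

none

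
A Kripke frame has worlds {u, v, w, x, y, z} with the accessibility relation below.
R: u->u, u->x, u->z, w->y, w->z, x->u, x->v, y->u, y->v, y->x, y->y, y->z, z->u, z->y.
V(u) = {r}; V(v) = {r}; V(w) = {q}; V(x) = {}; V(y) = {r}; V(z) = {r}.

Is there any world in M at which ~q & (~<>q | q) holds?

Recall that <>ψ holds at a world iff ψ holds at some accessible world.
Let φ = ~q & (~<>q | q). Evaluate φ at each world:
  u (successors {u, x, z}): φ is true.
  v (successors ∅): φ is true.
  w (successors {y, z}): φ is false.
  x (successors {u, v}): φ is true.
  y (successors {u, v, x, y, z}): φ is true.
  z (successors {u, y}): φ is true.
Detail at u (witness):
  At u: ~q is true, ~<>q | q is true, so ~q & (~<>q | q) is true.
    At u: ~<>q is true, q is false, so ~<>q | q is true.
      At u: <>q is false, so ~<>q is true.

Yes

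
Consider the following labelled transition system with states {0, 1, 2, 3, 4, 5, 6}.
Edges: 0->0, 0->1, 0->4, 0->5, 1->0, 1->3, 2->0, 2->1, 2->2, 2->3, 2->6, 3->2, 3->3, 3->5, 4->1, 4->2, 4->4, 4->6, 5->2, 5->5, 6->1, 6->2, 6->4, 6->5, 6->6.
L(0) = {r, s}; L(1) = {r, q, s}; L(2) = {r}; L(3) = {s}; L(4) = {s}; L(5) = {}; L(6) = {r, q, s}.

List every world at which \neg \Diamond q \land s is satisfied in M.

1, 3

Let φ = \neg \Diamond q \land s. Evaluate φ at each world:
  0 (successors {0, 1, 4, 5}): φ is false.
  1 (successors {0, 3}): φ is true.
  2 (successors {0, 1, 2, 3, 6}): φ is false.
  3 (successors {2, 3, 5}): φ is true.
  4 (successors {1, 2, 4, 6}): φ is false.
  5 (successors {2, 5}): φ is false.
  6 (successors {1, 2, 4, 5, 6}): φ is false.
For instance, at 6:
  At 6: \neg \Diamond q is false, s is true, so \neg \Diamond q \land s is false.
    At 6: \Diamond q is true, so \neg \Diamond q is false.
      At 6: \Diamond q requires q at some successor in {1, 2, 4, 5, 6}.
        q holds at 1, so \Diamond q is true at 6.
Satisfying worlds: {1, 3}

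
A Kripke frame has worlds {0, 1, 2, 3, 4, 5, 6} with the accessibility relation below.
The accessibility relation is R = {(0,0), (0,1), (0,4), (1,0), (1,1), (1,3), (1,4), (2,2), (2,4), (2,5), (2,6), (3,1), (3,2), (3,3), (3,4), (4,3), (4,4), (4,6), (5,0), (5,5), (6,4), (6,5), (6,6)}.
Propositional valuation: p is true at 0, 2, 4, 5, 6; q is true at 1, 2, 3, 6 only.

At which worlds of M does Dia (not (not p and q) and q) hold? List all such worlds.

2, 3, 4, 6

Let φ = Dia (not (not p and q) and q). Evaluate φ at each world:
  0 (successors {0, 1, 4}): φ is false.
  1 (successors {0, 1, 3, 4}): φ is false.
  2 (successors {2, 4, 5, 6}): φ is true.
  3 (successors {1, 2, 3, 4}): φ is true.
  4 (successors {3, 4, 6}): φ is true.
  5 (successors {0, 5}): φ is false.
  6 (successors {4, 5, 6}): φ is true.
For instance, at 1:
  At 1: Dia (not (not p and q) and q) requires not (not p and q) and q at some successor in {0, 1, 3, 4}.
    At 0: not (not p and q) and q is false.
    At 1: not (not p and q) and q is false.
    At 3: not (not p and q) and q is false.
    At 4: not (not p and q) and q is false.
  So Dia (not (not p and q) and q) is false at 1.
Satisfying worlds: {2, 3, 4, 6}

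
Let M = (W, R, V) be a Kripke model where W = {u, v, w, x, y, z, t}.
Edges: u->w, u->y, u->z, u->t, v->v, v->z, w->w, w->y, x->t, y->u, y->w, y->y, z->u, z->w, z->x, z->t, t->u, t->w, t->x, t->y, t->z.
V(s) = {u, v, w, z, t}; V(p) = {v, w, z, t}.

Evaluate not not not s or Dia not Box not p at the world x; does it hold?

Recall that Box ψ holds at a world iff ψ holds at every accessible world, and Dia ψ holds iff ψ holds at some accessible world.
At x: not not not s is true, Dia not Box not p is true, so not not not s or Dia not Box not p is true.
  At x: Dia not Box not p requires not Box not p at some successor in {t}.
    not Box not p holds at t, so Dia not Box not p is true at x.
      At t: Box not p is false, so not Box not p is true.

Yes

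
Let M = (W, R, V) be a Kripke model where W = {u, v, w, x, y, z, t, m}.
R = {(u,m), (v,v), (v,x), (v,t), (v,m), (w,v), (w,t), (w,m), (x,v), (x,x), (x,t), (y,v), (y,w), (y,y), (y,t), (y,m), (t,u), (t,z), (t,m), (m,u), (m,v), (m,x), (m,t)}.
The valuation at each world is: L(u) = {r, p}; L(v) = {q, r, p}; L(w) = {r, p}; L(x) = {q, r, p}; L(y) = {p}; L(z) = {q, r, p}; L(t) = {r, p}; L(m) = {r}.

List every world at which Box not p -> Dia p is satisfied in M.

v, w, x, y, t, m

Let φ = Box not p -> Dia p. Evaluate φ at each world:
  u (successors {m}): φ is false.
  v (successors {v, x, t, m}): φ is true.
  w (successors {v, t, m}): φ is true.
  x (successors {v, x, t}): φ is true.
  y (successors {v, w, y, t, m}): φ is true.
  z (successors ∅): φ is false.
  t (successors {u, z, m}): φ is true.
  m (successors {u, v, x, t}): φ is true.
For instance, at w:
  At w: Box not p is false, Dia p is true, so Box not p -> Dia p is true.
    At w: Box not p requires not p at every successor {v, t, m}.
      not p fails at v, so Box not p is false at w.
    At w: Dia p requires p at some successor in {v, t, m}.
      p holds at v, so Dia p is true at w.
Satisfying worlds: {v, w, x, y, t, m}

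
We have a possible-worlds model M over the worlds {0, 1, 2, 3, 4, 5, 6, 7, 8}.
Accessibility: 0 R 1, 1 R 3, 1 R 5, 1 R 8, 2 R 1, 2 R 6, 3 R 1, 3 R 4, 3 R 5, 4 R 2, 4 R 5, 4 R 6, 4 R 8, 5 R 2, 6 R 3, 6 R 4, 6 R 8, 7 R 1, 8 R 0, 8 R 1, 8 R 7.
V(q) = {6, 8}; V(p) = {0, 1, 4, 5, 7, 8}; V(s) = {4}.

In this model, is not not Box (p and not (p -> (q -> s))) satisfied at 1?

Recall that Box ψ holds at a world iff ψ holds at every accessible world, and Dia ψ holds iff ψ holds at some accessible world.
At 1: not Box (p and not (p -> (q -> s))) is true, so not not Box (p and not (p -> (q -> s))) is false.
  At 1: Box (p and not (p -> (q -> s))) is false, so not Box (p and not (p -> (q -> s))) is true.
    At 1: Box (p and not (p -> (q -> s))) requires p and not (p -> (q -> s)) at every successor {3, 5, 8}.
      p and not (p -> (q -> s)) fails at 3, so Box (p and not (p -> (q -> s))) is false at 1.

No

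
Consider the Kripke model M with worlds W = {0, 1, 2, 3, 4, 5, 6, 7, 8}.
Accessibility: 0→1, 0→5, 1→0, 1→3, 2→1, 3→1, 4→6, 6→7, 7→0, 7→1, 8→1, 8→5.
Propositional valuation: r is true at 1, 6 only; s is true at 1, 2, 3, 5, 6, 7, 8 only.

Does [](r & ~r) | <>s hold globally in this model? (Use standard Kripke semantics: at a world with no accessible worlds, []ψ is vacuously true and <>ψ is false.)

Let φ = [](r & ~r) | <>s. Evaluate φ at each world:
  0 (successors {1, 5}): φ is true.
  1 (successors {0, 3}): φ is true.
  2 (successors {1}): φ is true.
  3 (successors {1}): φ is true.
  4 (successors {6}): φ is true.
  5 (successors ∅): φ is true.
  6 (successors {7}): φ is true.
  7 (successors {0, 1}): φ is true.
  8 (successors {1, 5}): φ is true.
For instance, at 4:
  At 4: [](r & ~r) is false, <>s is true, so [](r & ~r) | <>s is true.
    At 4: [](r & ~r) requires r & ~r at every successor {6}.
      r & ~r fails at 6, so [](r & ~r) is false at 4.
    At 4: <>s requires s at some successor in {6}.
      s holds at 6, so <>s is true at 4.

Yes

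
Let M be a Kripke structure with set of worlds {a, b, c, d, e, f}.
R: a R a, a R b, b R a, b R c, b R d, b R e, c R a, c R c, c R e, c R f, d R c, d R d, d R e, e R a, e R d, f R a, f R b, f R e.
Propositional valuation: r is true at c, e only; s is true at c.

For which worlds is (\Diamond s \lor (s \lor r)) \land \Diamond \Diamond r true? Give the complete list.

b, c, d, e

Let φ = (\Diamond s \lor (s \lor r)) \land \Diamond \Diamond r. Evaluate φ at each world:
  a (successors {a, b}): φ is false.
  b (successors {a, c, d, e}): φ is true.
  c (successors {a, c, e, f}): φ is true.
  d (successors {c, d, e}): φ is true.
  e (successors {a, d}): φ is true.
  f (successors {a, b, e}): φ is false.
For instance, at f:
  At f: \Diamond s \lor (s \lor r) is false, \Diamond \Diamond r is true, so (\Diamond s \lor (s \lor r)) \land \Diamond \Diamond r is false.
    At f: \Diamond s is false, s \lor r is false, so \Diamond s \lor (s \lor r) is false.
      At f: \Diamond s requires s at some successor in {a, b, e}.
        At a: s is false.
        At b: s is false.
        At e: s is false.
      So \Diamond s is false at f.
    At f: \Diamond \Diamond r requires \Diamond r at some successor in {a, b, e}.
      \Diamond r holds at b, so \Diamond \Diamond r is true at f.
Satisfying worlds: {b, c, d, e}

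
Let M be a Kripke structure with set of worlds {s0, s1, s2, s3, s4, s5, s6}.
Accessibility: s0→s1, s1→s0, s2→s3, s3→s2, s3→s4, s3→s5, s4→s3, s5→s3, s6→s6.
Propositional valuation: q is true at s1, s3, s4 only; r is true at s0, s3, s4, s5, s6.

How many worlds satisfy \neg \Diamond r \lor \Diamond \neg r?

2

Let φ = \neg \Diamond r \lor \Diamond \neg r. Evaluate φ at each world:
  s0 (successors {s1}): φ is true.
  s1 (successors {s0}): φ is false.
  s2 (successors {s3}): φ is false.
  s3 (successors {s2, s4, s5}): φ is true.
  s4 (successors {s3}): φ is false.
  s5 (successors {s3}): φ is false.
  s6 (successors {s6}): φ is false.
For instance, at s1:
  At s1: \neg \Diamond r is false, \Diamond \neg r is false, so \neg \Diamond r \lor \Diamond \neg r is false.
    At s1: \Diamond r is true, so \neg \Diamond r is false.
      At s1: \Diamond r requires r at some successor in {s0}.
        r holds at s0, so \Diamond r is true at s1.
    At s1: \Diamond \neg r requires \neg r at some successor in {s0}.
      At s0: \neg r is false.
    So \Diamond \neg r is false at s1.
Satisfying worlds: {s0, s3}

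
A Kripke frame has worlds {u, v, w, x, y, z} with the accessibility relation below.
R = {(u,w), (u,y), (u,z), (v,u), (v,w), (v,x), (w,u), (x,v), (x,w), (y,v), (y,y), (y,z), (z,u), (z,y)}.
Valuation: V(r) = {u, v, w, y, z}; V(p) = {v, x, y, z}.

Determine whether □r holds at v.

No

At v: □r requires r at every successor {u, w, x}.
  r fails at x, so □r is false at v.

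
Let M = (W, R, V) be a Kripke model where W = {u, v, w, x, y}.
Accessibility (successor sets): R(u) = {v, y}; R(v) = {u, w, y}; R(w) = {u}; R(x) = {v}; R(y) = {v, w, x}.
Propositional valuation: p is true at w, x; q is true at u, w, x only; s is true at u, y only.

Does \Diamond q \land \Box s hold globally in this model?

Let φ = \Diamond q \land \Box s. Evaluate φ at each world:
  u (successors {v, y}): φ is false.
  v (successors {u, w, y}): φ is false.
  w (successors {u}): φ is true.
  x (successors {v}): φ is false.
  y (successors {v, w, x}): φ is false.
Detail at u (counterexample):
  At u: \Diamond q is false, \Box s is false, so \Diamond q \land \Box s is false.
    At u: \Diamond q requires q at some successor in {v, y}.
      At v: q is false.
      At y: q is false.
    So \Diamond q is false at u.
    At u: \Box s requires s at every successor {v, y}.
      s fails at v, so \Box s is false at u.

No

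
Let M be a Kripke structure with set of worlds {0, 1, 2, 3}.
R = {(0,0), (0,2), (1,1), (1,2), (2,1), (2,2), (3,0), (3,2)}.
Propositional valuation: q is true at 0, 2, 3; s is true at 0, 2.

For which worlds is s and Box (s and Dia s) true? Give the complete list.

Recall that Box ψ holds at a world iff ψ holds at every accessible world, and Dia ψ holds iff ψ holds at some accessible world.
Let φ = s and Box (s and Dia s). Evaluate φ at each world:
  0 (successors {0, 2}): φ is true.
  1 (successors {1, 2}): φ is false.
  2 (successors {1, 2}): φ is false.
  3 (successors {0, 2}): φ is false.
For instance, at 3:
  At 3: s is false, Box (s and Dia s) is true, so s and Box (s and Dia s) is false.
    At 3: Box (s and Dia s) requires s and Dia s at every successor {0, 2}.
      At 0: s and Dia s is true.
      At 2: s and Dia s is true.
    So Box (s and Dia s) is true at 3.
Satisfying worlds: {0}

0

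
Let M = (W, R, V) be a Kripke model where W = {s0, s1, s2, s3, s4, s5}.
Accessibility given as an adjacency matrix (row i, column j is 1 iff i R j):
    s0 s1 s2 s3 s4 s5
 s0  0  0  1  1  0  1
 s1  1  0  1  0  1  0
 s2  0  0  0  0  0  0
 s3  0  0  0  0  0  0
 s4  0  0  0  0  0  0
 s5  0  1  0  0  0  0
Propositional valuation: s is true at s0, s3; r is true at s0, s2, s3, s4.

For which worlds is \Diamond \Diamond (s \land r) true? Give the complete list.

Let φ = \Diamond \Diamond (s \land r). Evaluate φ at each world:
  s0 (successors {s2, s3, s5}): φ is false.
  s1 (successors {s0, s2, s4}): φ is true.
  s2 (successors ∅): φ is false.
  s3 (successors ∅): φ is false.
  s4 (successors ∅): φ is false.
  s5 (successors {s1}): φ is true.
For instance, at s5:
  At s5: \Diamond \Diamond (s \land r) requires \Diamond (s \land r) at some successor in {s1}.
    \Diamond (s \land r) holds at s1, so \Diamond \Diamond (s \land r) is true at s5.
      At s1: \Diamond (s \land r) requires s \land r at some successor in {s0, s2, s4}.
        s \land r holds at s0, so \Diamond (s \land r) is true at s1.
Satisfying worlds: {s1, s5}

s1, s5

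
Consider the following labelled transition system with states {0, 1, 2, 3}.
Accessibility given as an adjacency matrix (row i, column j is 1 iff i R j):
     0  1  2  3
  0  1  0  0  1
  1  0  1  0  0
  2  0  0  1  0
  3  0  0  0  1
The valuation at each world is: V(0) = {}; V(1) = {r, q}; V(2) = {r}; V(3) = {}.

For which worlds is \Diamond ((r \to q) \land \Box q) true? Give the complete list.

1

Let φ = \Diamond ((r \to q) \land \Box q). Evaluate φ at each world:
  0 (successors {0, 3}): φ is false.
  1 (successors {1}): φ is true.
  2 (successors {2}): φ is false.
  3 (successors {3}): φ is false.
For instance, at 1:
  At 1: \Diamond ((r \to q) \land \Box q) requires (r \to q) \land \Box q at some successor in {1}.
    (r \to q) \land \Box q holds at 1, so \Diamond ((r \to q) \land \Box q) is true at 1.
      At 1: r \to q is true, \Box q is true, so (r \to q) \land \Box q is true.
Satisfying worlds: {1}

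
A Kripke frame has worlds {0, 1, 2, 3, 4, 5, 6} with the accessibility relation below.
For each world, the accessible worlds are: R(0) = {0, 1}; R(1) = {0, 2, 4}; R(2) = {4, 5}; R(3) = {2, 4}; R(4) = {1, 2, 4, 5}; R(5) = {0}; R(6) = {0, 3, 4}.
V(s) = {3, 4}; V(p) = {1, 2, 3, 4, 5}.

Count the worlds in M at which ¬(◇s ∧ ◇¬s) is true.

Recall that ◇ψ holds at a world iff ψ holds at some accessible world.
Let φ = ¬(◇s ∧ ◇¬s). Evaluate φ at each world:
  0 (successors {0, 1}): φ is true.
  1 (successors {0, 2, 4}): φ is false.
  2 (successors {4, 5}): φ is false.
  3 (successors {2, 4}): φ is false.
  4 (successors {1, 2, 4, 5}): φ is false.
  5 (successors {0}): φ is true.
  6 (successors {0, 3, 4}): φ is false.
For instance, at 1:
  At 1: ◇s ∧ ◇¬s is true, so ¬(◇s ∧ ◇¬s) is false.
    At 1: ◇s is true, ◇¬s is true, so ◇s ∧ ◇¬s is true.
      At 1: ◇s requires s at some successor in {0, 2, 4}.
        s holds at 4, so ◇s is true at 1.
      At 1: ◇¬s requires ¬s at some successor in {0, 2, 4}.
        ¬s holds at 0, so ◇¬s is true at 1.
Satisfying worlds: {0, 5}

2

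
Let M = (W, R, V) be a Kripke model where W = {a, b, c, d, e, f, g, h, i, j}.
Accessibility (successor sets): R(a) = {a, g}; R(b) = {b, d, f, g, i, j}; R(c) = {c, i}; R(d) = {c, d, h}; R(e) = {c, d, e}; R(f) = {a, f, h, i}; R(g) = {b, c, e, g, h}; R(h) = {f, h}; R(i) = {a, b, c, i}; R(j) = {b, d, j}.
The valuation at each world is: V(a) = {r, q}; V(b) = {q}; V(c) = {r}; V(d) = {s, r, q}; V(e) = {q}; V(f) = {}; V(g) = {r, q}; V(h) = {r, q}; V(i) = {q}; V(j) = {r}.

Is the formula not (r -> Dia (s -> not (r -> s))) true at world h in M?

No

At h: r -> Dia (s -> not (r -> s)) is true, so not (r -> Dia (s -> not (r -> s))) is false.
  At h: r is true, Dia (s -> not (r -> s)) is true, so r -> Dia (s -> not (r -> s)) is true.
    At h: Dia (s -> not (r -> s)) requires s -> not (r -> s) at some successor in {f, h}.
      s -> not (r -> s) holds at f, so Dia (s -> not (r -> s)) is true at h.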